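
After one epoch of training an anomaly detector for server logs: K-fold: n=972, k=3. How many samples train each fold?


Fold size = 972/3 = 324
Training per fold = 972 - 324 = 648

648


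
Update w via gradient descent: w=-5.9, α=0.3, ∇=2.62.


w_new = w - α·∇
= -5.9 - 0.3·2.62
= -5.9 - 0.786
= -6.686

-6.686


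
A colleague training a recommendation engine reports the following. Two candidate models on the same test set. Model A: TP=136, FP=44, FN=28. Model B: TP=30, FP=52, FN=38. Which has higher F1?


Model A: P=136/180=0.7556, R=136/164=0.8293, F1=2PR/(P+R)=2TP/(2TP+FP+FN)=272/344=0.7907
Model B: P=30/82=0.3659, R=30/68=0.4412, F1=2PR/(P+R)=2TP/(2TP+FP+FN)=60/150=0.4
0.7907 > 0.4 → Model A

Model A


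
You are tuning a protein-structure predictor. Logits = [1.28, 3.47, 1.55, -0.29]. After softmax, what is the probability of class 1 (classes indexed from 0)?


Exponentials: e^1.28=3.5966, e^3.47=32.1367, e^1.55=4.7115, e^-0.29=0.7483
Sum = 41.1931
Softmax = [0.0873, 0.7801, 0.1144, 0.0182]
p[1] = 32.1367/41.1931 = 0.7801

0.7801


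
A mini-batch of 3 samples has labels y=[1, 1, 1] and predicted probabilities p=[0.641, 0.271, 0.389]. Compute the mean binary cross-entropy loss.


L[0] = -ln(0.641) = 0.4447
L[1] = -ln(0.271) = 1.3056
L[2] = -ln(0.389) = 0.9442
mean = (0.4447 + 1.3056 + 0.9442)/3 = 0.8982

0.8982


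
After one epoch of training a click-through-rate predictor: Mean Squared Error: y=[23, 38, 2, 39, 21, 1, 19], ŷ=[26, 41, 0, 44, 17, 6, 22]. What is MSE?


Squared errors: (23-26)²=9, (38-41)²=9, (2-0)²=4, (39-44)²=25, (21-17)²=16, (1-6)²=25, (19-22)²=9
Sum = 97
MSE = 97/7 = 97/7

97/7


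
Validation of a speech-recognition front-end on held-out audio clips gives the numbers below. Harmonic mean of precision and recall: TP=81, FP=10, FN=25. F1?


Precision = 81/91 = 0.8901
Recall = 81/106 = 0.7642
F1 = 2·P·R/(P+R) = 2·TP/(2·TP+FP+FN) = 162/(162+10+25) = 162/197 = 0.8223

0.8223


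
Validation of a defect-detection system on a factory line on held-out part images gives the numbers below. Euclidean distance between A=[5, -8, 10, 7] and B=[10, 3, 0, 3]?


d = √((5-10)² + (-8-3)² + (10-0)² + (7-3)²)
  = √(25 + 121 + 100 + 16)
  = √262 = 16.1864

16.1864


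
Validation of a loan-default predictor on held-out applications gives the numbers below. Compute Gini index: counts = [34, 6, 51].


Probabilities: [34/91, 6/91, 51/91] ≈ [0.3736, 0.0659, 0.5604]
Σpᵢ² = (1156 + 36 + 2601)/91² = 3793/8281
Gini = 1 - Σpᵢ² = 1 - 3793/8281 = 0.542

0.542


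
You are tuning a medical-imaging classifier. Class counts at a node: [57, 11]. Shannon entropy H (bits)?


Probabilities: [57/68, 11/68] ≈ [0.8382, 0.1618]
H = -((57/68)·log₂(57/68) + (11/68)·log₂(11/68))
  = 0.6385 bits

0.6385 bits


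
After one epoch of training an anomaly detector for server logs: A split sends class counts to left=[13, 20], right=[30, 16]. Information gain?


Parent = [43, 36], H_parent = 0.9943
H_left = 0.9673 (n=33), H_right = 0.9321 (n=46)
H_children = (33/79)·0.9673 + (46/79)·0.9321 = 0.9468
IG = 0.9943 - 0.9468 = 0.0475

0.0475


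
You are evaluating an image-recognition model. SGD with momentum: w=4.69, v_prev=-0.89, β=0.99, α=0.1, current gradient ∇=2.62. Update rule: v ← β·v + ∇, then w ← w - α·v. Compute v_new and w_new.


v_new = 0.99·-0.89 + 2.62 = -0.8811 + 2.62 = 1.7389
w_new = 4.69 - 0.1·1.7389 = 4.69 - 0.17389 = 4.51611

v_new=1.7389, w_new=4.51611


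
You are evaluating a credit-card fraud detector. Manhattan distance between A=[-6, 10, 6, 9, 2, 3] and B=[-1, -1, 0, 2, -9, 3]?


d = |-6+ 1| + |10+ 1| + |6-0| + |9-2| + |2+ 9| + |3-3|
  = 5 + 11 + 6 + 7 + 11 + 0
  = 40

40


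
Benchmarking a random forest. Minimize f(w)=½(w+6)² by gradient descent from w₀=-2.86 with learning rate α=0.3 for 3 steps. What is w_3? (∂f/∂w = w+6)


step 1: grad = -2.86+6 = 3.14; w = -2.86 - 0.3·(3.14) = -3.802
step 2: grad = -3.802+6 = 2.198; w = -3.802 - 0.3·(2.198) = -4.4614
step 3: grad = -4.4614+6 = 1.5386; w = -4.4614 - 0.3·(1.5386) = -4.92298

-4.92298


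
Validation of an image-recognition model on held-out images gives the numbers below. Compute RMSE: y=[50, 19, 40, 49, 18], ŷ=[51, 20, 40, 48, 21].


MSE = 12/5 = 2.4
RMSE = √(12/5) = 1.5492

1.5492


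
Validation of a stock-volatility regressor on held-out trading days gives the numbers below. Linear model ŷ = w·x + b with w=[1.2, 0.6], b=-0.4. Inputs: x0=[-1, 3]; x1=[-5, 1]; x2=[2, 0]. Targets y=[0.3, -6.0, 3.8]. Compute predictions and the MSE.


ŷ0 = (1.2)·(-1) + (0.6)·(3) - 0.4 = 0.2
ŷ1 = (1.2)·(-5) + (0.6)·(1) - 0.4 = -5.8
ŷ2 = (1.2)·(2) + (0.6)·(0) - 0.4 = 2.0
errors² = [0.01, 0.04, 3.24]
MSE = 3.2900/3 = 1.0967

1.0967


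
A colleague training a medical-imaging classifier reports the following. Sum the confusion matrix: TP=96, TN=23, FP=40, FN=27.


Total = TP + TN + FP + FN
= 96 + 23 + 40 + 27
= 186
(Predicted positive: 136, predicted negative: 50)

186


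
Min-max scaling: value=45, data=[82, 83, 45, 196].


min=45, max=196
(45-45)/(196-45) = 0/151 = 0.0

0.0


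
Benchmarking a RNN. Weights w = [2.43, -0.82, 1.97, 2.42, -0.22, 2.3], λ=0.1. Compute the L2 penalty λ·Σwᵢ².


‖w‖₂² = (2.43)² + (-0.82)² + (1.97)² + (2.42)² + (-0.22)² + (2.3)²
     = 5.9049 + 0.6724 + 3.8809 + 5.8564 + 0.0484 + 5.29
     = 21.653
λ·‖w‖₂² = 0.1·21.653 = 2.1653

2.1653


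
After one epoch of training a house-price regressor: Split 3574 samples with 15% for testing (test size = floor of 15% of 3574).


Test = ⌊3574·15/100⌋ = 536
Train = 3574 - 536 = 3038

Train: 3038, Test: 536


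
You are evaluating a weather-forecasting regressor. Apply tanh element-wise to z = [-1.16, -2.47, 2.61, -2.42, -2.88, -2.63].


tanh(-1.16) = -0.821
tanh(-2.47) = -0.9858
tanh(2.61) = 0.9892
tanh(-2.42) = -0.9843
tanh(-2.88) = -0.9937
tanh(-2.63) = -0.9897
result = [-0.821, -0.9858, 0.9892, -0.9843, -0.9937, -0.9897]

[-0.821, -0.9858, 0.9892, -0.9843, -0.9937, -0.9897]


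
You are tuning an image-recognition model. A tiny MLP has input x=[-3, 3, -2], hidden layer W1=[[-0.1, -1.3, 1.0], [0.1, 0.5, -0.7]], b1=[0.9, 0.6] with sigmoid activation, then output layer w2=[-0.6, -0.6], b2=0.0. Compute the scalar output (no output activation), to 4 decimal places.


z1[0] = (-0.1)·(-3) + (-1.3)·(3) + (1.0)·(-2) + 0.9 = -4.7
z1[1] = (0.1)·(-3) + (0.5)·(3) + (-0.7)·(-2) + 0.6 = 3.2
h = sigmoid(z1) = [0.009, 0.9608]
output = (-0.6)·(0.009) + (-0.6)·(0.9608) + 0.0 = -0.5819

-0.5819


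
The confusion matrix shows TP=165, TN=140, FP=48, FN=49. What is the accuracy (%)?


Accuracy = (TP+TN)/(TP+TN+FP+FN)
= (165+140)/(402)
= 305/402 = 75.87%

75.87%


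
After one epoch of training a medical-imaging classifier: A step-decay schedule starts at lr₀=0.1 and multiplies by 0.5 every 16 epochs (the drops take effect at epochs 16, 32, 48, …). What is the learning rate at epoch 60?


n_drops = ⌊60/16⌋ = 3
lr = 0.1·0.5^3 = 0.1·0.125 = 0.0125

0.0125


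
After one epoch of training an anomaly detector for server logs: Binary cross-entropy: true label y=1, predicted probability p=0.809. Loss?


BCE = -[y·ln(p) + (1-y)·ln(1-p)]
= -1·ln(0.809) - 0
= -ln(0.809) = 0.212

0.212


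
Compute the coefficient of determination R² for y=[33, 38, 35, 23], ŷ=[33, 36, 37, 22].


ȳ = 32.25
SS_res = Σ(y-ŷ)² = 9
SS_tot = Σ(y-ȳ)² = 126.75
R² = 1 - SS_res/SS_tot = 1 - 0.071 = 0.929

0.929


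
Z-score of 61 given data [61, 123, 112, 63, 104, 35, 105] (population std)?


μ = 86.1429, σ = 30.437
z = (61 - 86.1429)/30.437 = -0.8261

-0.8261


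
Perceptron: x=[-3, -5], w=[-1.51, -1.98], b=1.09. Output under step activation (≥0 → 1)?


z = (-3)·(-1.51) + (-5)·(-1.98) + 1.09
  = 15.52
step(z) = 1 (z≥0)

1


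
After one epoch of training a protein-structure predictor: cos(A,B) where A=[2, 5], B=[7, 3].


A·B = 2·7 + 5·3 = 29
‖A‖ = √29 = 5.3852, ‖B‖ = √58 = 7.6158
cos = 29/(√29·√58) = 29/√1682 = 0.7071

0.7071


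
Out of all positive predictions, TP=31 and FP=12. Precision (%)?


Precision = TP/(TP+FP)
= 31/(31+12)
= 31/43 = 72.09%

72.09%


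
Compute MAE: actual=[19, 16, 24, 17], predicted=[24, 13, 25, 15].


Absolute errors: |19-24|=5, |16-13|=3, |24-25|=1, |17-15|=2
Sum = 11
MAE = 11/4 = 11/4

11/4


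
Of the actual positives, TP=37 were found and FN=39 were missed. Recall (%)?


Recall = TP/(TP+FN)
= 37/(37+39)
= 37/76 = 48.68%

48.68%


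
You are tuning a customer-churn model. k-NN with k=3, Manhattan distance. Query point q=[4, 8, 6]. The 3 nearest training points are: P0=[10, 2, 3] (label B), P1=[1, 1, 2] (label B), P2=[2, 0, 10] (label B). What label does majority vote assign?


d(q,P0) = 15  (label B)
d(q,P1) = 14  (label B)
d(q,P2) = 14  (label B)
Votes: A=0, B=3
Majority → B

B


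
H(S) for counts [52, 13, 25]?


Probabilities: [52/90, 13/90, 25/90] ≈ [0.5778, 0.1444, 0.2778]
H = -((52/90)·log₂(52/90) + (13/90)·log₂(13/90) + (25/90)·log₂(25/90))
  = 1.3738 bits

1.3738 bits


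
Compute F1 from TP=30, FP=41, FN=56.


Precision = 30/71 = 0.4225
Recall = 30/86 = 0.3488
F1 = 2·P·R/(P+R) = 2·TP/(2·TP+FP+FN) = 60/(60+41+56) = 60/157 = 0.3822

0.3822


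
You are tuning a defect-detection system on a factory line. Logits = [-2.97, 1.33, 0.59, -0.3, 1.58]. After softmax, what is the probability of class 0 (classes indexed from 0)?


Exponentials: e^-2.97=0.0513, e^1.33=3.781, e^0.59=1.804, e^-0.3=0.7408, e^1.58=4.855
Sum = 11.2321
Softmax = [0.0046, 0.3366, 0.1606, 0.066, 0.4322]
p[0] = 0.0513/11.2321 = 0.0046

0.0046


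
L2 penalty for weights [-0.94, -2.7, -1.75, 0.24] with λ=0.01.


‖w‖₂² = (-0.94)² + (-2.7)² + (-1.75)² + (0.24)²
     = 0.8836 + 7.29 + 3.0625 + 0.0576
     = 11.2937
λ·‖w‖₂² = 0.01·11.2937 = 0.112937

0.112937


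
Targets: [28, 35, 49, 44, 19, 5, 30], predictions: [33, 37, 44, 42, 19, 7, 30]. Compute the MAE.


Absolute errors: |28-33|=5, |35-37|=2, |49-44|=5, |44-42|=2, |19-19|=0, |5-7|=2, |30-30|=0
Sum = 16
MAE = 16/7 = 16/7

16/7


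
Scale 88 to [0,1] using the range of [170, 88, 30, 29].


min=29, max=170
(88-29)/(170-29) = 59/141 = 0.4184

0.4184


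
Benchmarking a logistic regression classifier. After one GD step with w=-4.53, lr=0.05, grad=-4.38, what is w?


w_new = w - α·∇
= -4.53 - 0.05·-4.38
= -4.53 + 0.219
= -4.311

-4.311


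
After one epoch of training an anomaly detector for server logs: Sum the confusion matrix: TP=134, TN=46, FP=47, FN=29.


Total = TP + TN + FP + FN
= 134 + 46 + 47 + 29
= 256
(Predicted positive: 181, predicted negative: 75)

256


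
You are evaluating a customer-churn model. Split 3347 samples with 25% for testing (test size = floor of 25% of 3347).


Test = ⌊3347·25/100⌋ = 836
Train = 3347 - 836 = 2511

Train: 2511, Test: 836


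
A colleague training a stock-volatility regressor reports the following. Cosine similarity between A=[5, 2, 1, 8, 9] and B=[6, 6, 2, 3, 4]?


A·B = 5·6 + 2·6 + 1·2 + 8·3 + 9·4 = 104
‖A‖ = √175 = 13.2288, ‖B‖ = √101 = 10.0499
cos = 104/(√175·√101) = 104/√17675 = 0.7823

0.7823


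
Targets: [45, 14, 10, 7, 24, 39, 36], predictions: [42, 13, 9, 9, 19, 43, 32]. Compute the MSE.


Squared errors: (45-42)²=9, (14-13)²=1, (10-9)²=1, (7-9)²=4, (24-19)²=25, (39-43)²=16, (36-32)²=16
Sum = 72
MSE = 72/7 = 72/7

72/7


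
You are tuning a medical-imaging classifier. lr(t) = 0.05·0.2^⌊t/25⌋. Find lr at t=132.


n_drops = ⌊132/25⌋ = 5
lr = 0.05·0.2^5 = 0.05·0.00032 = 0.000016

0.000016


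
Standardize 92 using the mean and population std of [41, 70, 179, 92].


μ = 95.5, σ = 51.4903
z = (92 - 95.5)/51.4903 = -0.068

-0.068


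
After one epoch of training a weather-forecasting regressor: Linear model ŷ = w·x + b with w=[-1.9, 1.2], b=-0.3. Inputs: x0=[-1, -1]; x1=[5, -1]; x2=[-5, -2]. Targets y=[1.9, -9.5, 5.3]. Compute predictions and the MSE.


ŷ0 = (-1.9)·(-1) + (1.2)·(-1) - 0.3 = 0.4
ŷ1 = (-1.9)·(5) + (1.2)·(-1) - 0.3 = -11.0
ŷ2 = (-1.9)·(-5) + (1.2)·(-2) - 0.3 = 6.8
errors² = [2.25, 2.25, 2.25]
MSE = 6.7500/3 = 2.25

2.25


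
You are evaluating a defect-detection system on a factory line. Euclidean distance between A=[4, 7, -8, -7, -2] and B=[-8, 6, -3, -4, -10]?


d = √((4+ 8)² + (7-6)² + (-8+ 3)² + (-7+ 4)² + (-2+ 10)²)
  = √(144 + 1 + 25 + 9 + 64)
  = √243 = 15.5885

15.5885


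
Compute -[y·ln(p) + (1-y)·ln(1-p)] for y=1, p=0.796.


BCE = -[y·ln(p) + (1-y)·ln(1-p)]
= -1·ln(0.796) - 0
= -ln(0.796) = 0.2282

0.2282


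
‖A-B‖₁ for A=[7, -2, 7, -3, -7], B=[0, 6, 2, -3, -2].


d = |7-0| + |-2-6| + |7-2| + |-3+ 3| + |-7+ 2|
  = 7 + 8 + 5 + 0 + 5
  = 25

25


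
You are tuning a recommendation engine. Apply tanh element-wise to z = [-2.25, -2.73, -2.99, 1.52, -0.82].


tanh(-2.25) = -0.978
tanh(-2.73) = -0.9915
tanh(-2.99) = -0.995
tanh(1.52) = 0.9087
tanh(-0.82) = -0.6751
result = [-0.978, -0.9915, -0.995, 0.9087, -0.6751]

[-0.978, -0.9915, -0.995, 0.9087, -0.6751]


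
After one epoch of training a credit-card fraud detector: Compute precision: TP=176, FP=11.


Precision = TP/(TP+FP)
= 176/(176+11)
= 176/187 = 94.12%

94.12%


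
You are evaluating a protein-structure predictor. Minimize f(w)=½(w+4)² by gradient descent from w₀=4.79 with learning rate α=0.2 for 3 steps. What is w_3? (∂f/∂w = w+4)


step 1: grad = 4.79+4 = 8.79; w = 4.79 - 0.2·(8.79) = 3.032
step 2: grad = 3.032+4 = 7.032; w = 3.032 - 0.2·(7.032) = 1.6256
step 3: grad = 1.6256+4 = 5.6256; w = 1.6256 - 0.2·(5.6256) = 0.50048

0.50048


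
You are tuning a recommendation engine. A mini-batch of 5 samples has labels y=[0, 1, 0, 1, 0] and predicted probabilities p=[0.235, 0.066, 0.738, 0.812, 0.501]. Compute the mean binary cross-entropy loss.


L[0] = -ln(1-0.235) = -ln(0.765) = 0.2679
L[1] = -ln(0.066) = 2.7181
L[2] = -ln(1-0.738) = -ln(0.262) = 1.3394
L[3] = -ln(0.812) = 0.2083
L[4] = -ln(1-0.501) = -ln(0.499) = 0.6951
mean = (0.2679 + 2.7181 + 1.3394 + 0.2083 + 0.6951)/5 = 1.0458

1.0458


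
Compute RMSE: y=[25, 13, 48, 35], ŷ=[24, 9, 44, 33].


MSE = 37/4 = 9.25
RMSE = √(37/4) = 3.0414

3.0414


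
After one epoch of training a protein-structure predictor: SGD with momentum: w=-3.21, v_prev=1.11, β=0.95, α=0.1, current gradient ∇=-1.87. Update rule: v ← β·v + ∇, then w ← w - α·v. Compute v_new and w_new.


v_new = 0.95·1.11 - 1.87 = 1.0545 - 1.87 = -0.8155
w_new = -3.21 - 0.1·-0.8155 = -3.21 + 0.08155 = -3.12845

v_new=-0.8155, w_new=-3.12845


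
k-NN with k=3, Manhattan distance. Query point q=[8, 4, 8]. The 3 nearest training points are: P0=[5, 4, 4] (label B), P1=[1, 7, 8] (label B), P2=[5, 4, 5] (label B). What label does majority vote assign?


d(q,P0) = 7  (label B)
d(q,P1) = 10  (label B)
d(q,P2) = 6  (label B)
Votes: A=0, B=3
Majority → B

B


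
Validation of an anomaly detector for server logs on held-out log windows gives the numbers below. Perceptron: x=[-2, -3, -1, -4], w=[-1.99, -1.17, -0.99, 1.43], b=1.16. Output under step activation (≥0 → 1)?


z = (-2)·(-1.99) + (-3)·(-1.17) + (-1)·(-0.99) + (-4)·(1.43) + 1.16
  = 3.92
step(z) = 1 (z≥0)

1


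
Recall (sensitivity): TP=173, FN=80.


Recall = TP/(TP+FN)
= 173/(173+80)
= 173/253 = 68.38%

68.38%


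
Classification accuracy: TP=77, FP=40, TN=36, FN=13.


Accuracy = (TP+TN)/(TP+TN+FP+FN)
= (77+36)/(166)
= 113/166 = 68.07%

68.07%


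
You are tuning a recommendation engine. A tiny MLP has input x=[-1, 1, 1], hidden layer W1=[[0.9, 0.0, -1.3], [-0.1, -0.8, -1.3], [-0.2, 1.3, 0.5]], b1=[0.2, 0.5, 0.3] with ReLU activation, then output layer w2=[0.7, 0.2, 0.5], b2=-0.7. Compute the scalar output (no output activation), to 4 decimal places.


z1[0] = (0.9)·(-1) + (0.0)·(1) + (-1.3)·(1) + 0.2 = -2.0
z1[1] = (-0.1)·(-1) + (-0.8)·(1) + (-1.3)·(1) + 0.5 = -1.5
z1[2] = (-0.2)·(-1) + (1.3)·(1) + (0.5)·(1) + 0.3 = 2.3
h = ReLU(z1) = [0.0, 0.0, 2.3]
output = (0.7)·(0.0) + (0.2)·(0.0) + (0.5)·(2.3) - 0.7 = 0.45

0.45


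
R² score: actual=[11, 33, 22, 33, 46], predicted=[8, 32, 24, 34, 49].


ȳ = 29
SS_res = Σ(y-ŷ)² = 24
SS_tot = Σ(y-ȳ)² = 694
R² = 1 - SS_res/SS_tot = 1 - 0.0346 = 0.9654

0.9654


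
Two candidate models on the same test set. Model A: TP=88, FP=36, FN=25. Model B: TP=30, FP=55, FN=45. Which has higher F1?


Model A: P=88/124=0.7097, R=88/113=0.7788, F1=2PR/(P+R)=2TP/(2TP+FP+FN)=176/237=0.7426
Model B: P=30/85=0.3529, R=30/75=0.4, F1=2PR/(P+R)=2TP/(2TP+FP+FN)=60/160=0.375
0.7426 > 0.375 → Model A

Model A


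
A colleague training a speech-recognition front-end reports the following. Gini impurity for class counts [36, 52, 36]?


Probabilities: [36/124, 52/124, 36/124] ≈ [0.2903, 0.4194, 0.2903]
Σpᵢ² = (1296 + 2704 + 1296)/124² = 5296/15376
Gini = 1 - Σpᵢ² = 1 - 5296/15376 = 0.6556

0.6556


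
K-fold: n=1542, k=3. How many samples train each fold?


Fold size = 1542/3 = 514
Training per fold = 1542 - 514 = 1028

1028


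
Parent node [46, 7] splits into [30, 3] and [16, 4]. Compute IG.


Parent = [46, 7], H_parent = 0.5631
H_left = 0.4395 (n=33), H_right = 0.7219 (n=20)
H_children = (33/53)·0.4395 + (20/53)·0.7219 = 0.5461
IG = 0.5631 - 0.5461 = 0.017

0.017


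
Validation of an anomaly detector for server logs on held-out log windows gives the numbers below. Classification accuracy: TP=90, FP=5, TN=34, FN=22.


Accuracy = (TP+TN)/(TP+TN+FP+FN)
= (90+34)/(151)
= 124/151 = 82.12%

82.12%


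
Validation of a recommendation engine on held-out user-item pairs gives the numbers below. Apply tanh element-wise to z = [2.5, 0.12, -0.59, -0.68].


tanh(2.5) = 0.9866
tanh(0.12) = 0.1194
tanh(-0.59) = -0.5299
tanh(-0.68) = -0.5915
result = [0.9866, 0.1194, -0.5299, -0.5915]

[0.9866, 0.1194, -0.5299, -0.5915]


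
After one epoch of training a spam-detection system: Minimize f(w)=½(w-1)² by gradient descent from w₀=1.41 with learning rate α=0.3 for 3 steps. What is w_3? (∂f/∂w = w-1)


step 1: grad = 1.41-1 = 0.41; w = 1.41 - 0.3·(0.41) = 1.287
step 2: grad = 1.287-1 = 0.287; w = 1.287 - 0.3·(0.287) = 1.2009
step 3: grad = 1.2009-1 = 0.2009; w = 1.2009 - 0.3·(0.2009) = 1.14063

1.14063


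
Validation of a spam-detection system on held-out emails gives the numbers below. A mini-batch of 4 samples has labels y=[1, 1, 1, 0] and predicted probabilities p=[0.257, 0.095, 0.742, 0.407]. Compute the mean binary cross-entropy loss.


L[0] = -ln(0.257) = 1.3587
L[1] = -ln(0.095) = 2.3539
L[2] = -ln(0.742) = 0.2984
L[3] = -ln(1-0.407) = -ln(0.593) = 0.5226
mean = (1.3587 + 2.3539 + 0.2984 + 0.5226)/4 = 1.1334

1.1334


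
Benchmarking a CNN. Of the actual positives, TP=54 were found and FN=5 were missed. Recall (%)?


Recall = TP/(TP+FN)
= 54/(54+5)
= 54/59 = 91.53%

91.53%


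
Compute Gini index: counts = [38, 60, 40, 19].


Probabilities: [38/157, 60/157, 40/157, 19/157] ≈ [0.242, 0.3822, 0.2548, 0.121]
Σpᵢ² = (1444 + 3600 + 1600 + 361)/157² = 7005/24649
Gini = 1 - Σpᵢ² = 1 - 7005/24649 = 0.7158

0.7158


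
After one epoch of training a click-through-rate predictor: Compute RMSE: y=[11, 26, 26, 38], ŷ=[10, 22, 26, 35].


MSE = 26/4 = 6.5
RMSE = √(26/4) = 2.5495

2.5495


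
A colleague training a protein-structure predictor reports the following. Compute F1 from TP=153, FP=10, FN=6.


Precision = 153/163 = 0.9387
Recall = 153/159 = 0.9623
F1 = 2·P·R/(P+R) = 2·TP/(2·TP+FP+FN) = 306/(306+10+6) = 306/322 = 0.9503

0.9503


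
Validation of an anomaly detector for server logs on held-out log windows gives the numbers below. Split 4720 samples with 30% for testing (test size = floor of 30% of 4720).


Test = ⌊4720·30/100⌋ = 1416
Train = 4720 - 1416 = 3304

Train: 3304, Test: 1416


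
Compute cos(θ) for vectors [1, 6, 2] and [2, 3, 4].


A·B = 1·2 + 6·3 + 2·4 = 28
‖A‖ = √41 = 6.4031, ‖B‖ = √29 = 5.3852
cos = 28/(√41·√29) = 28/√1189 = 0.812

0.812


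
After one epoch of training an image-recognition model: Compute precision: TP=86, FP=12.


Precision = TP/(TP+FP)
= 86/(86+12)
= 86/98 = 87.76%

87.76%


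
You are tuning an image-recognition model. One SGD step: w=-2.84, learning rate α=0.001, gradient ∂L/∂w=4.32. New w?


w_new = w - α·∇
= -2.84 - 0.001·4.32
= -2.84 - 0.00432
= -2.84432

-2.84432


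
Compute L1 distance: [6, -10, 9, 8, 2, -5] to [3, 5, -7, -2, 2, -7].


d = |6-3| + |-10-5| + |9+ 7| + |8+ 2| + |2-2| + |-5+ 7|
  = 3 + 15 + 16 + 10 + 0 + 2
  = 46

46


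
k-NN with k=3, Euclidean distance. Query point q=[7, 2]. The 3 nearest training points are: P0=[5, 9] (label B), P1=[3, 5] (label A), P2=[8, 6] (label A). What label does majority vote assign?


d(q,P0) = 7.2801  (label B)
d(q,P1) = 5.0  (label A)
d(q,P2) = 4.1231  (label A)
Votes: A=2, B=1
Majority → A

A


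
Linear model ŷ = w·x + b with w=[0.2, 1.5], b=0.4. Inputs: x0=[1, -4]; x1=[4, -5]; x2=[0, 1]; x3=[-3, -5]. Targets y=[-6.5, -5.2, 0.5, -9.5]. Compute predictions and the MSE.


ŷ0 = (0.2)·(1) + (1.5)·(-4) + 0.4 = -5.4
ŷ1 = (0.2)·(4) + (1.5)·(-5) + 0.4 = -6.3
ŷ2 = (0.2)·(0) + (1.5)·(1) + 0.4 = 1.9
ŷ3 = (0.2)·(-3) + (1.5)·(-5) + 0.4 = -7.7
errors² = [1.21, 1.21, 1.96, 3.24]
MSE = 7.6200/4 = 1.905

1.905


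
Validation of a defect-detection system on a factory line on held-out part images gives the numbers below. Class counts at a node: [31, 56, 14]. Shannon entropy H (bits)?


Probabilities: [31/101, 56/101, 14/101] ≈ [0.3069, 0.5545, 0.1386]
H = -((31/101)·log₂(31/101) + (56/101)·log₂(56/101) + (14/101)·log₂(14/101))
  = 1.3899 bits

1.3899 bits


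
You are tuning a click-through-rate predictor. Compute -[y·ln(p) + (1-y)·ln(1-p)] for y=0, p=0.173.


BCE = -[y·ln(p) + (1-y)·ln(1-p)]
= -0 - 1·ln(1-0.173)
= -ln(0.827) = 0.19

0.19


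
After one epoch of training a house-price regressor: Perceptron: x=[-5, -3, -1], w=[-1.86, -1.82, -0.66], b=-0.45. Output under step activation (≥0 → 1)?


z = (-5)·(-1.86) + (-3)·(-1.82) + (-1)·(-0.66) - 0.45
  = 14.97
step(z) = 1 (z≥0)

1


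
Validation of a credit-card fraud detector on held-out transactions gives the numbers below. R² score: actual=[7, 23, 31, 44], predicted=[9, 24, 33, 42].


ȳ = 26.25
SS_res = Σ(y-ŷ)² = 13
SS_tot = Σ(y-ȳ)² = 718.75
R² = 1 - SS_res/SS_tot = 1 - 0.0181 = 0.9819

0.9819


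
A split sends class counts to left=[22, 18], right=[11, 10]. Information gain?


Parent = [33, 28], H_parent = 0.9951
H_left = 0.9928 (n=40), H_right = 0.9984 (n=21)
H_children = (40/61)·0.9928 + (21/61)·0.9984 = 0.9947
IG = 0.9951 - 0.9947 = 0.0004

0.0004


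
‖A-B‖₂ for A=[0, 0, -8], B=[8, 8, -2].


d = √((0-8)² + (0-8)² + (-8+ 2)²)
  = √(64 + 64 + 36)
  = √164 = 12.8062

12.8062


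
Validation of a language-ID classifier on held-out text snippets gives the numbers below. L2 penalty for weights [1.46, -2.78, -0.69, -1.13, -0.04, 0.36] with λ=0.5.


‖w‖₂² = (1.46)² + (-2.78)² + (-0.69)² + (-1.13)² + (-0.04)² + (0.36)²
     = 2.1316 + 7.7284 + 0.4761 + 1.2769 + 0.0016 + 0.1296
     = 11.7442
λ·‖w‖₂² = 0.5·11.7442 = 5.8721

5.8721


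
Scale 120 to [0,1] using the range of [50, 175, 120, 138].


min=50, max=175
(120-50)/(175-50) = 70/125 = 0.56

0.56


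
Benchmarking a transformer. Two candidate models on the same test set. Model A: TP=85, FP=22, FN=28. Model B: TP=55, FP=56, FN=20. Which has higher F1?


Model A: P=85/107=0.7944, R=85/113=0.7522, F1=2PR/(P+R)=2TP/(2TP+FP+FN)=170/220=0.7727
Model B: P=55/111=0.4955, R=55/75=0.7333, F1=2PR/(P+R)=2TP/(2TP+FP+FN)=110/186=0.5914
0.7727 > 0.5914 → Model A

Model A


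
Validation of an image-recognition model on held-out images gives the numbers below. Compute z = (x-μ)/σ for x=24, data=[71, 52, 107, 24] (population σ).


μ = 63.5, σ = 30.1703
z = (24 - 63.5)/30.1703 = -1.3092

-1.3092


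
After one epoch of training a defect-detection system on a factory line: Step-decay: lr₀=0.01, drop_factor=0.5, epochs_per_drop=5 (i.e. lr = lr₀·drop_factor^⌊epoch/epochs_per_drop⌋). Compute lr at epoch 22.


n_drops = ⌊22/5⌋ = 4
lr = 0.01·0.5^4 = 0.01·0.0625 = 0.000625

0.000625


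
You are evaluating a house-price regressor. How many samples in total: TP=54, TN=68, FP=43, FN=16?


Total = TP + TN + FP + FN
= 54 + 68 + 43 + 16
= 181
(Predicted positive: 97, predicted negative: 84)

181


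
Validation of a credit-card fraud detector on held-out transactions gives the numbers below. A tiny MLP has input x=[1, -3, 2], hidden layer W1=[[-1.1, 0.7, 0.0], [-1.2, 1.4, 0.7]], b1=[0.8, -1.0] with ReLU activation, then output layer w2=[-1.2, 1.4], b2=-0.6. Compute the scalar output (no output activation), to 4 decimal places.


z1[0] = (-1.1)·(1) + (0.7)·(-3) + (0.0)·(2) + 0.8 = -2.4
z1[1] = (-1.2)·(1) + (1.4)·(-3) + (0.7)·(2) - 1.0 = -5.0
h = ReLU(z1) = [0.0, 0.0]
output = (-1.2)·(0.0) + (1.4)·(0.0) - 0.6 = -0.6

-0.6


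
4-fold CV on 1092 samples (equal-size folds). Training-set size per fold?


Fold size = 1092/4 = 273
Training per fold = 1092 - 273 = 819

819


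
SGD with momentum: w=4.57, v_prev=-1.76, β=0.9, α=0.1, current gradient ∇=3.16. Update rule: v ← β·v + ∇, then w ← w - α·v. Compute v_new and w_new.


v_new = 0.9·-1.76 + 3.16 = -1.584 + 3.16 = 1.576
w_new = 4.57 - 0.1·1.576 = 4.57 - 0.1576 = 4.4124

v_new=1.576, w_new=4.4124


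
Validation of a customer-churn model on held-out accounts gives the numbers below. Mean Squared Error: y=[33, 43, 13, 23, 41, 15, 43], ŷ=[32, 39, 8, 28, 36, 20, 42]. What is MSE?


Squared errors: (33-32)²=1, (43-39)²=16, (13-8)²=25, (23-28)²=25, (41-36)²=25, (15-20)²=25, (43-42)²=1
Sum = 118
MSE = 118/7 = 118/7

118/7


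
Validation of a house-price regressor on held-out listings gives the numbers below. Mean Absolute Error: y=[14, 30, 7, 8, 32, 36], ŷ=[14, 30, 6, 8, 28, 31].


Absolute errors: |14-14|=0, |30-30|=0, |7-6|=1, |8-8|=0, |32-28|=4, |36-31|=5
Sum = 10
MAE = 10/6 = 5/3

5/3


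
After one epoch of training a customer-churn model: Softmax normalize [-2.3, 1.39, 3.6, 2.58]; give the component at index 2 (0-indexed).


Exponentials: e^-2.3=0.1003, e^1.39=4.0149, e^3.6=36.5982, e^2.58=13.1971
Sum = 53.9105
Softmax = [0.0019, 0.0745, 0.6789, 0.2448]
p[2] = 36.5982/53.9105 = 0.6789

0.6789


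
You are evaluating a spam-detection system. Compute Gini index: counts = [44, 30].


Probabilities: [44/74, 30/74] ≈ [0.5946, 0.4054]
Σpᵢ² = (1936 + 900)/74² = 2836/5476
Gini = 1 - Σpᵢ² = 1 - 2836/5476 = 0.4821

0.4821


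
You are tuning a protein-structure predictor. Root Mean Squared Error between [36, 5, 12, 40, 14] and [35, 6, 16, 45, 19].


MSE = 68/5 = 13.6
RMSE = √(68/5) = 3.6878

3.6878


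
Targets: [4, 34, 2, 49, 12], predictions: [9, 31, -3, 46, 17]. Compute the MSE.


Squared errors: (4-9)²=25, (34-31)²=9, (2+ 3)²=25, (49-46)²=9, (12-17)²=25
Sum = 93
MSE = 93/5 = 93/5

93/5


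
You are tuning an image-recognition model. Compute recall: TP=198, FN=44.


Recall = TP/(TP+FN)
= 198/(198+44)
= 198/242 = 81.82%

81.82%


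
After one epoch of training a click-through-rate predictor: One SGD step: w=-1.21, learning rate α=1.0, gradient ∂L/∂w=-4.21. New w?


w_new = w - α·∇
= -1.21 - 1.0·-4.21
= -1.21 + 4.21
= 3

3


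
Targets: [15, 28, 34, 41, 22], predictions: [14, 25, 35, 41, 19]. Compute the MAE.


Absolute errors: |15-14|=1, |28-25|=3, |34-35|=1, |41-41|=0, |22-19|=3
Sum = 8
MAE = 8/5 = 8/5

8/5


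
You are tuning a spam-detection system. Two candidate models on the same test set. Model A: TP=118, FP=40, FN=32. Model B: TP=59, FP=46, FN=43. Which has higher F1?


Model A: P=118/158=0.7468, R=118/150=0.7867, F1=2PR/(P+R)=2TP/(2TP+FP+FN)=236/308=0.7662
Model B: P=59/105=0.5619, R=59/102=0.5784, F1=2PR/(P+R)=2TP/(2TP+FP+FN)=118/207=0.57
0.7662 > 0.57 → Model A

Model A


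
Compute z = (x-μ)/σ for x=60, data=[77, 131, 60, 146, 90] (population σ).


μ = 100.8, σ = 32.5662
z = (60 - 100.8)/32.5662 = -1.2528

-1.2528


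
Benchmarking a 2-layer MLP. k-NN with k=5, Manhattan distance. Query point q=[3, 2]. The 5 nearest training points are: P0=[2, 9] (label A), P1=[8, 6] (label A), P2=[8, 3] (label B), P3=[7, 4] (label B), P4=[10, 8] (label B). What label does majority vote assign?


d(q,P0) = 8  (label A)
d(q,P1) = 9  (label A)
d(q,P2) = 6  (label B)
d(q,P3) = 6  (label B)
d(q,P4) = 13  (label B)
Votes: A=2, B=3
Majority → B

B


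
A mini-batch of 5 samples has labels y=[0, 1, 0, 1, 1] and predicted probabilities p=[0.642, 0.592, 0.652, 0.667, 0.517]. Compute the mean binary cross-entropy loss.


L[0] = -ln(1-0.642) = -ln(0.358) = 1.0272
L[1] = -ln(0.592) = 0.5242
L[2] = -ln(1-0.652) = -ln(0.348) = 1.0556
L[3] = -ln(0.667) = 0.405
L[4] = -ln(0.517) = 0.6597
mean = (1.0272 + 0.5242 + 1.0556 + 0.405 + 0.6597)/5 = 0.7343

0.7343


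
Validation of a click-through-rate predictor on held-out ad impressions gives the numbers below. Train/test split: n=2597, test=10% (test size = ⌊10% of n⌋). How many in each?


Test = ⌊2597·10/100⌋ = 259
Train = 2597 - 259 = 2338

Train: 2338, Test: 259


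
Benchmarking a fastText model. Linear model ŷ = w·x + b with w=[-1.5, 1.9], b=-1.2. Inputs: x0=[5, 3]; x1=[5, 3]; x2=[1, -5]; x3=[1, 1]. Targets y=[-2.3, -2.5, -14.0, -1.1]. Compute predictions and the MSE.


ŷ0 = (-1.5)·(5) + (1.9)·(3) - 1.2 = -3.0
ŷ1 = (-1.5)·(5) + (1.9)·(3) - 1.2 = -3.0
ŷ2 = (-1.5)·(1) + (1.9)·(-5) - 1.2 = -12.2
ŷ3 = (-1.5)·(1) + (1.9)·(1) - 1.2 = -0.8
errors² = [0.49, 0.25, 3.24, 0.09]
MSE = 4.0700/4 = 1.0175

1.0175


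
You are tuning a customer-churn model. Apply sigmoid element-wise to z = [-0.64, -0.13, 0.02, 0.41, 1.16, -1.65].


σ(-0.64) = 1/(1+e^0.64) = 0.3452
σ(-0.13) = 1/(1+e^0.13) = 0.4675
σ(0.02) = 1/(1+e^-0.02) = 0.505
σ(0.41) = 1/(1+e^-0.41) = 0.6011
σ(1.16) = 1/(1+e^-1.16) = 0.7613
σ(-1.65) = 1/(1+e^1.65) = 0.1611
result = [0.3452, 0.4675, 0.505, 0.6011, 0.7613, 0.1611]

[0.3452, 0.4675, 0.505, 0.6011, 0.7613, 0.1611]


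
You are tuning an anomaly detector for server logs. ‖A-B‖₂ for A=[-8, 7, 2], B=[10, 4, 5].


d = √((-8-10)² + (7-4)² + (2-5)²)
  = √(324 + 9 + 9)
  = √342 = 18.4932

18.4932


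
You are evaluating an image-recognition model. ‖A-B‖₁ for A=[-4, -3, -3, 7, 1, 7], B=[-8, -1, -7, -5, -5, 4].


d = |-4+ 8| + |-3+ 1| + |-3+ 7| + |7+ 5| + |1+ 5| + |7-4|
  = 4 + 2 + 4 + 12 + 6 + 3
  = 31

31


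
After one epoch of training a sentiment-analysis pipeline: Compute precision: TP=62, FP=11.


Precision = TP/(TP+FP)
= 62/(62+11)
= 62/73 = 84.93%

84.93%


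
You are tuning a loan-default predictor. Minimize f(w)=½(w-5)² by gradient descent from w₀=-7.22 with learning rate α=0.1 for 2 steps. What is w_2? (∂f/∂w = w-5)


step 1: grad = -7.22-5 = -12.22; w = -7.22 - 0.1·(-12.22) = -5.998
step 2: grad = -5.998-5 = -10.998; w = -5.998 - 0.1·(-10.998) = -4.8982

-4.8982


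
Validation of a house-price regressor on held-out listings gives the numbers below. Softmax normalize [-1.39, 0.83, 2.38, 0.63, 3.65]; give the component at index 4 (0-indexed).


Exponentials: e^-1.39=0.2491, e^0.83=2.2933, e^2.38=10.8049, e^0.63=1.8776, e^3.65=38.4747
Sum = 53.6996
Softmax = [0.0046, 0.0427, 0.2012, 0.035, 0.7165]
p[4] = 38.4747/53.6996 = 0.7165

0.7165


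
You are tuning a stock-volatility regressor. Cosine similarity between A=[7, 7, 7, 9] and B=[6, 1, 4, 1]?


A·B = 7·6 + 7·1 + 7·4 + 9·1 = 86
‖A‖ = √228 = 15.0997, ‖B‖ = √54 = 7.3485
cos = 86/(√228·√54) = 86/√12312 = 0.7751

0.7751


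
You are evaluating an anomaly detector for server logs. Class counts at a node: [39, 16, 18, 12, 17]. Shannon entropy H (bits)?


Probabilities: [39/102, 16/102, 18/102, 12/102, 17/102] ≈ [0.3824, 0.1569, 0.1765, 0.1176, 0.1667]
H = -((39/102)·log₂(39/102) + (16/102)·log₂(16/102) + (18/102)·log₂(18/102) + (12/102)·log₂(12/102) + (17/102)·log₂(17/102))
  = 2.1852 bits

2.1852 bits


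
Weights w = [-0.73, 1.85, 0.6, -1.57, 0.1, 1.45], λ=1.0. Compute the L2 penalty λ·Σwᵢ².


‖w‖₂² = (-0.73)² + (1.85)² + (0.6)² + (-1.57)² + (0.1)² + (1.45)²
     = 0.5329 + 3.4225 + 0.36 + 2.4649 + 0.01 + 2.1025
     = 8.8928
λ·‖w‖₂² = 1.0·8.8928 = 8.8928

8.8928


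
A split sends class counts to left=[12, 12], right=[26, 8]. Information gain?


Parent = [38, 20], H_parent = 0.9294
H_left = 1 (n=24), H_right = 0.7871 (n=34)
H_children = (24/58)·1 + (34/58)·0.7871 = 0.8752
IG = 0.9294 - 0.8752 = 0.0542

0.0542


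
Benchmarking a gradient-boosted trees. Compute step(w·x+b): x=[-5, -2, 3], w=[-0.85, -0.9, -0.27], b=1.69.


z = (-5)·(-0.85) + (-2)·(-0.9) + (3)·(-0.27) + 1.69
  = 6.93
step(z) = 1 (z≥0)

1


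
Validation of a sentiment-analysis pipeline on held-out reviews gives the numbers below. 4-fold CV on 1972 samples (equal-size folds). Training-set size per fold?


Fold size = 1972/4 = 493
Training per fold = 1972 - 493 = 1479

1479


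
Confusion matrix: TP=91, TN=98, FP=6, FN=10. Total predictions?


Total = TP + TN + FP + FN
= 91 + 98 + 6 + 10
= 205
(Predicted positive: 97, predicted negative: 108)

205


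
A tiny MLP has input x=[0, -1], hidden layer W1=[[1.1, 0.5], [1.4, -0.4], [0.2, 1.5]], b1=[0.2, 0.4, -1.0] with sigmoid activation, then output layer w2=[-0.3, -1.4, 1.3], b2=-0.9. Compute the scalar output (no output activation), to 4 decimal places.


z1[0] = (1.1)·(0) + (0.5)·(-1) + 0.2 = -0.3
z1[1] = (1.4)·(0) + (-0.4)·(-1) + 0.4 = 0.8
z1[2] = (0.2)·(0) + (1.5)·(-1) - 1.0 = -2.5
h = sigmoid(z1) = [0.4256, 0.69, 0.0759]
output = (-0.3)·(0.4256) + (-1.4)·(0.69) + (1.3)·(0.0759) - 0.9 = -1.895

-1.895


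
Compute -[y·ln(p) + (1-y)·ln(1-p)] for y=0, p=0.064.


BCE = -[y·ln(p) + (1-y)·ln(1-p)]
= -0 - 1·ln(1-0.064)
= -ln(0.936) = 0.0661

0.0661


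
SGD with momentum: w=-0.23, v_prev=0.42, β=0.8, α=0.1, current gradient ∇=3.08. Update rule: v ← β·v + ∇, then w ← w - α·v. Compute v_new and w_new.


v_new = 0.8·0.42 + 3.08 = 0.336 + 3.08 = 3.416
w_new = -0.23 - 0.1·3.416 = -0.23 - 0.3416 = -0.5716

v_new=3.416, w_new=-0.5716


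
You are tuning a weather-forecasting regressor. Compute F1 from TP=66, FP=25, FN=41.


Precision = 66/91 = 0.7253
Recall = 66/107 = 0.6168
F1 = 2·P·R/(P+R) = 2·TP/(2·TP+FP+FN) = 132/(132+25+41) = 132/198 = 0.6667

0.6667


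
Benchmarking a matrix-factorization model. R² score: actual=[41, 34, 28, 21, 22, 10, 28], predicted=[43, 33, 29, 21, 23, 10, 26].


ȳ = 26.2857
SS_res = Σ(y-ŷ)² = 11
SS_tot = Σ(y-ȳ)² = 593.43
R² = 1 - SS_res/SS_tot = 1 - 0.0185 = 0.9815

0.9815


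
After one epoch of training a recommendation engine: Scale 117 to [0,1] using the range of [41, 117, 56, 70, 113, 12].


min=12, max=117
(117-12)/(117-12) = 105/105 = 1.0

1.0


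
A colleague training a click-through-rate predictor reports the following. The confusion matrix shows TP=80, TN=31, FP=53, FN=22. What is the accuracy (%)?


Accuracy = (TP+TN)/(TP+TN+FP+FN)
= (80+31)/(186)
= 111/186 = 59.68%

59.68%


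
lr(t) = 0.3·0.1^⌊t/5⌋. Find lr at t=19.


n_drops = ⌊19/5⌋ = 3
lr = 0.3·0.1^3 = 0.3·0.001 = 0.0003

0.0003


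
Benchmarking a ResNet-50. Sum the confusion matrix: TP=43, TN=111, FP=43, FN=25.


Total = TP + TN + FP + FN
= 43 + 111 + 43 + 25
= 222
(Predicted positive: 86, predicted negative: 136)

222


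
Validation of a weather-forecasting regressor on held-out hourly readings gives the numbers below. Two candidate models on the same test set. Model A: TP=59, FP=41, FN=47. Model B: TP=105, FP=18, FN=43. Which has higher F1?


Model A: P=59/100=0.59, R=59/106=0.5566, F1=2PR/(P+R)=2TP/(2TP+FP+FN)=118/206=0.5728
Model B: P=105/123=0.8537, R=105/148=0.7095, F1=2PR/(P+R)=2TP/(2TP+FP+FN)=210/271=0.7749
0.5728 < 0.7749 → Model B

Model B


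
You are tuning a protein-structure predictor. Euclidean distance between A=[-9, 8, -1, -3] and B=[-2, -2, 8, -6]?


d = √((-9+ 2)² + (8+ 2)² + (-1-8)² + (-3+ 6)²)
  = √(49 + 100 + 81 + 9)
  = √239 = 15.4596

15.4596


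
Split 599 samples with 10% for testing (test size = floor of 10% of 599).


Test = ⌊599·10/100⌋ = 59
Train = 599 - 59 = 540

Train: 540, Test: 59


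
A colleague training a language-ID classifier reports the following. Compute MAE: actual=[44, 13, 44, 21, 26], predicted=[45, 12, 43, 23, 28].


Absolute errors: |44-45|=1, |13-12|=1, |44-43|=1, |21-23|=2, |26-28|=2
Sum = 7
MAE = 7/5 = 7/5

7/5


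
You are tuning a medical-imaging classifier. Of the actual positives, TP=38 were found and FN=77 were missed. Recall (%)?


Recall = TP/(TP+FN)
= 38/(38+77)
= 38/115 = 33.04%

33.04%


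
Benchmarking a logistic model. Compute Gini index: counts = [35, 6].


Probabilities: [35/41, 6/41] ≈ [0.8537, 0.1463]
Σpᵢ² = (1225 + 36)/41² = 1261/1681
Gini = 1 - Σpᵢ² = 1 - 1261/1681 = 0.2499

0.2499


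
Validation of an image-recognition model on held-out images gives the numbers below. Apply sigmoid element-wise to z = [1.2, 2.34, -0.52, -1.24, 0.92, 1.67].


σ(1.2) = 1/(1+e^-1.2) = 0.7685
σ(2.34) = 1/(1+e^-2.34) = 0.9121
σ(-0.52) = 1/(1+e^0.52) = 0.3729
σ(-1.24) = 1/(1+e^1.24) = 0.2244
σ(0.92) = 1/(1+e^-0.92) = 0.715
σ(1.67) = 1/(1+e^-1.67) = 0.8416
result = [0.7685, 0.9121, 0.3729, 0.2244, 0.715, 0.8416]

[0.7685, 0.9121, 0.3729, 0.2244, 0.715, 0.8416]


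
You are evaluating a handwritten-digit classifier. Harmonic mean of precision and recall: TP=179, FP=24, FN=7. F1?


Precision = 179/203 = 0.8818
Recall = 179/186 = 0.9624
F1 = 2·P·R/(P+R) = 2·TP/(2·TP+FP+FN) = 358/(358+24+7) = 358/389 = 0.9203

0.9203


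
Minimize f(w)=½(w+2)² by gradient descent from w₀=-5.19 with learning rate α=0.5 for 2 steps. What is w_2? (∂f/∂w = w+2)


step 1: grad = -5.19+2 = -3.19; w = -5.19 - 0.5·(-3.19) = -3.595
step 2: grad = -3.595+2 = -1.595; w = -3.595 - 0.5·(-1.595) = -2.7975

-2.7975


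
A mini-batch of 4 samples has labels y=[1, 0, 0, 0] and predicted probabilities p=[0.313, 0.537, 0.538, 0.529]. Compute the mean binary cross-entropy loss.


L[0] = -ln(0.313) = 1.1616
L[1] = -ln(1-0.537) = -ln(0.463) = 0.77
L[2] = -ln(1-0.538) = -ln(0.462) = 0.7722
L[3] = -ln(1-0.529) = -ln(0.471) = 0.7529
mean = (1.1616 + 0.77 + 0.7722 + 0.7529)/4 = 0.8642

0.8642


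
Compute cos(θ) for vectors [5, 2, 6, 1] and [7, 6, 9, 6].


A·B = 5·7 + 2·6 + 6·9 + 1·6 = 107
‖A‖ = √66 = 8.124, ‖B‖ = √202 = 14.2127
cos = 107/(√66·√202) = 107/√13332 = 0.9267

0.9267


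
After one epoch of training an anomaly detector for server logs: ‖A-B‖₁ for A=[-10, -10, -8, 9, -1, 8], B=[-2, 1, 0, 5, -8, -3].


d = |-10+ 2| + |-10-1| + |-8-0| + |9-5| + |-1+ 8| + |8+ 3|
  = 8 + 11 + 8 + 4 + 7 + 11
  = 49

49


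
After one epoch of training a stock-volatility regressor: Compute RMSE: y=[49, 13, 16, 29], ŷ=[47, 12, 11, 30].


MSE = 31/4 = 7.75
RMSE = √(31/4) = 2.7839

2.7839


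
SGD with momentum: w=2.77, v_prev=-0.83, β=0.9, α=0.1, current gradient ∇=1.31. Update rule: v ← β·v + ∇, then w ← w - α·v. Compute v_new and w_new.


v_new = 0.9·-0.83 + 1.31 = -0.747 + 1.31 = 0.563
w_new = 2.77 - 0.1·0.563 = 2.77 - 0.0563 = 2.7137

v_new=0.563, w_new=2.7137


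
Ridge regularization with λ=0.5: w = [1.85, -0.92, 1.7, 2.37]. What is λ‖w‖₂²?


‖w‖₂² = (1.85)² + (-0.92)² + (1.7)² + (2.37)²
     = 3.4225 + 0.8464 + 2.89 + 5.6169
     = 12.7758
λ·‖w‖₂² = 0.5·12.7758 = 6.3879

6.3879
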